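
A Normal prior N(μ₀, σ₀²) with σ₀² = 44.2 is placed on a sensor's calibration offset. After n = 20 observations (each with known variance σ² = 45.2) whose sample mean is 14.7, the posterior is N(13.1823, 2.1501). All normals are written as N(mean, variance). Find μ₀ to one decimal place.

The posterior mean is a precision-weighted average: μ_n = (τ₀μ₀ + τ_data·x̄)/(τ₀+τ_data), with τ₀=1/σ₀² and τ_data=n/σ².
Here τ₀ = 1/44.2 = 0.022624 and τ_data = 20/45.2 = 0.442478, so τ_n = 0.465102.
Rearranging for μ₀: μ₀ = (μ_n·τ_n − τ_data·x̄)/τ₀ = (13.1823·0.465102 − 0.442478·14.7) / 0.022624 = -0.373313/0.022624 ≈ -16.5.

μ₀ = -16.5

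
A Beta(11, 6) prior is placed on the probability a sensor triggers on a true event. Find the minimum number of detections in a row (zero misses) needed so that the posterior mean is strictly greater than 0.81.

k = 15

After k detections and 0 misses the posterior is Beta(11+k, 6), with mean (11+k)/(11+6+k).
Set (11+k)/(17+k) > 0.81 and solve: k > (0.81·17 − 11)/(1 − 0.81) = 14.579.
The smallest integer exceeding 14.579 is 15, and checking k=15: (26)/(32) = 0.8125 > 0.81.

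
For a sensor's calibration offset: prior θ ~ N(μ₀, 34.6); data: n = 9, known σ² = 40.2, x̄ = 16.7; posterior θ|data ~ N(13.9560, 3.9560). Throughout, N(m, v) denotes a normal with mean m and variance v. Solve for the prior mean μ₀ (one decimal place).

With known observation variance, the Normal–Normal posterior has precision τ_n = τ₀ + n/σ² and mean μ_n = (τ₀μ₀ + (n/σ²)x̄)/τ_n.
Here τ₀ = 1/34.6 = 0.028902 and τ_data = 9/40.2 = 0.223881, so τ_n = 0.252783.
Rearranging for μ₀: μ₀ = (μ_n·τ_n − τ_data·x̄)/τ₀ = (13.9560·0.252783 − 0.223881·16.7) / 0.028902 = -0.210973/0.028902 ≈ -7.3.

μ₀ = -7.3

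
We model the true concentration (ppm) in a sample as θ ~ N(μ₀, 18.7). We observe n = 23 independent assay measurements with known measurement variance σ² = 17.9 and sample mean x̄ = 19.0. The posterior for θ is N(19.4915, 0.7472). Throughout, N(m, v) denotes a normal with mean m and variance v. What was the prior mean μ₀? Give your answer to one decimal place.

The posterior mean is a precision-weighted average: μ_n = (τ₀μ₀ + τ_data·x̄)/(τ₀+τ_data), with τ₀=1/σ₀² and τ_data=n/σ².
Here τ₀ = 1/18.7 = 0.053476 and τ_data = 23/17.9 = 1.284916, so τ_n = 1.338392.
Rearranging for μ₀: μ₀ = (μ_n·τ_n − τ_data·x̄)/τ₀ = (19.4915·1.338392 − 1.284916·19.0) / 0.053476 = 1.673864/0.053476 ≈ 31.3.

μ₀ = 31.3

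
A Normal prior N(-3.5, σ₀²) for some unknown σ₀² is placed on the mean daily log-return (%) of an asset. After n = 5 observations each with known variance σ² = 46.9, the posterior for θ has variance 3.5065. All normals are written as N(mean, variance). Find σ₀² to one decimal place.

σ₀² = 5.6

For the Normal–Normal model with known σ², precisions add: τ_n = τ₀ + n/σ².
So 1/σ₀² = 1/3.5065 − 5/46.9 = 0.285185 − 0.106610 = 0.178575.
Hence σ₀² = 1/0.178575 ≈ 5.6.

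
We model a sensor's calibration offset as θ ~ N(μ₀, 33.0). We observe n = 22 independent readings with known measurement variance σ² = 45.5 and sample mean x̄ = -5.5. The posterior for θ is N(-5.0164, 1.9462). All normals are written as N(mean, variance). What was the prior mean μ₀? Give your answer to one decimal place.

With known observation variance, the Normal–Normal posterior has precision τ_n = τ₀ + n/σ² and mean μ_n = (τ₀μ₀ + (n/σ²)x̄)/τ_n.
Here τ₀ = 1/33.0 = 0.030303 and τ_data = 22/45.5 = 0.483516, so τ_n = 0.513819.
Rearranging for μ₀: μ₀ = (μ_n·τ_n − τ_data·x̄)/τ₀ = (-5.0164·0.513819 − 0.483516·-5.5) / 0.030303 = 0.081816/0.030303 ≈ 2.7.

μ₀ = 2.7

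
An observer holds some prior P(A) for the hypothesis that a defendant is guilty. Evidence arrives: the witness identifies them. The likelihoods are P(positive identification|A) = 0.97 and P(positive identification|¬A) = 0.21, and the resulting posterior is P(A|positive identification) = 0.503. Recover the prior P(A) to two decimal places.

In odds form, posterior odds = prior odds × likelihood ratio, so prior odds = posterior odds ÷ LR.
Posterior odds = 0.503/(1−0.503) = 1.0121. LR = 0.97/0.21 = 4.6190.
Prior odds = 1.0121/4.6190 = 0.2191, so P(A) = 0.2191/(1+0.2191) ≈ 0.18.

P(A) = 0.18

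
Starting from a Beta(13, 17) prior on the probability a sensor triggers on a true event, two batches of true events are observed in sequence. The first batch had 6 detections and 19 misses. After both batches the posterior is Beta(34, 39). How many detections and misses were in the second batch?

Because Beta–binomial updating is additive in the counts, the combined data contributed (α_post−α_prior, β_post−β_prior) successes and failures.
Total across both batches: 34−13=21 detections, 39−17=22 misses.
Subtract the first batch: 21−6=15 detections and 22−19=3 misses.

15 detections and 3 misses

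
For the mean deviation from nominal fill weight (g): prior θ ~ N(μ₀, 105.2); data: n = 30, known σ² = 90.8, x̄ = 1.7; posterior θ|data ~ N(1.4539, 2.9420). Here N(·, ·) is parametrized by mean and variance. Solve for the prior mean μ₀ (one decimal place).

μ₀ = -7.1

The posterior mean is a precision-weighted average: μ_n = (τ₀μ₀ + τ_data·x̄)/(τ₀+τ_data), with τ₀=1/σ₀² and τ_data=n/σ².
Here τ₀ = 1/105.2 = 0.009506 and τ_data = 30/90.8 = 0.330396, so τ_n = 0.339902.
Rearranging for μ₀: μ₀ = (μ_n·τ_n − τ_data·x̄)/τ₀ = (1.4539·0.339902 − 0.330396·1.7) / 0.009506 = -0.067490/0.009506 ≈ -7.1.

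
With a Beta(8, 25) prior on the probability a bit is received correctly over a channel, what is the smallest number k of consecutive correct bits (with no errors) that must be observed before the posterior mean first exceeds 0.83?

After k correct bits and 0 errors the posterior is Beta(8+k, 25), with mean (8+k)/(8+25+k).
Set (8+k)/(33+k) > 0.83 and solve: k > (0.83·33 − 8)/(1 − 0.83) = 114.059.
The smallest integer exceeding 114.059 is 115, and checking k=115: (123)/(148) = 0.8311 > 0.83.

k = 115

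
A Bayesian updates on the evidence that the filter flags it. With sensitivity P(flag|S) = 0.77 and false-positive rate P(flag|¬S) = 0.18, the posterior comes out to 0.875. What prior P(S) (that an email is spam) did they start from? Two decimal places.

P(S) = 0.62

Bayes' rule in odds form gives O(S|E) = O(S)·[P(E|S)/P(E|¬S)], hence O(S) = O(S|E)/LR.
Posterior odds = 0.875/(1−0.875) = 7.0000. LR = 0.77/0.18 = 4.2778.
Prior odds = 7.0000/4.2778 = 1.6364, so P(S) = 1.6364/(1+1.6364) ≈ 0.62.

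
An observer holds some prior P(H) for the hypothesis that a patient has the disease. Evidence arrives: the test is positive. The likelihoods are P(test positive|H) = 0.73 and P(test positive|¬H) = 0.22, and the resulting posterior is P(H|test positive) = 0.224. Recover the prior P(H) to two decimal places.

P(H) = 0.08

In odds form, posterior odds = prior odds × likelihood ratio, so prior odds = posterior odds ÷ LR.
Posterior odds = 0.224/(1−0.224) = 0.2887. LR = 0.73/0.22 = 3.3182.
Prior odds = 0.2887/3.3182 = 0.0870, so P(H) = 0.0870/(1+0.0870) ≈ 0.08.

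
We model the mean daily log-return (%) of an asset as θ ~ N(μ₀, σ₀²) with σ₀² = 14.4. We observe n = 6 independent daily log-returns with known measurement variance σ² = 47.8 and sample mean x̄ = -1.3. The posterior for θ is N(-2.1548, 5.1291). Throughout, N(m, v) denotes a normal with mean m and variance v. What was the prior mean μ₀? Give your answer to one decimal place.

μ₀ = -3.7

The posterior mean is a precision-weighted average: μ_n = (τ₀μ₀ + τ_data·x̄)/(τ₀+τ_data), with τ₀=1/σ₀² and τ_data=n/σ².
Here τ₀ = 1/14.4 = 0.069444 and τ_data = 6/47.8 = 0.125523, so τ_n = 0.194967.
Rearranging for μ₀: μ₀ = (μ_n·τ_n − τ_data·x̄)/τ₀ = (-2.1548·0.194967 − 0.125523·-1.3) / 0.069444 = -0.256935/0.069444 ≈ -3.7.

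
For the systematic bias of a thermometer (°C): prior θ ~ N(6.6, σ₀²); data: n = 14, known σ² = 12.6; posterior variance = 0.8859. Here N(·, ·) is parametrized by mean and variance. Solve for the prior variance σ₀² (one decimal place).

σ₀² = 56.5

Posterior precision equals prior precision plus data precision: 1/σ_n² = 1/σ₀² + n/σ².
So 1/σ₀² = 1/0.8859 − 14/12.6 = 1.128796 − 1.111111 = 0.017685.
Hence σ₀² = 1/0.017685 ≈ 56.5.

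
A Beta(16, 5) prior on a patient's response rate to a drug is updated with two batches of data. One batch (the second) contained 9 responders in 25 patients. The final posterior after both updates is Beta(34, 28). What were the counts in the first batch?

9 responders and 7 non-responders

Sequential conjugate updates are equivalent to a single update on the pooled data, so total successes = posterior α − prior α and total failures = posterior β − prior β.
Total across both batches: 34−16=18 responders, 28−5=23 non-responders.
Subtract the second batch: 18−9=9 responders and 23−16=7 non-responders.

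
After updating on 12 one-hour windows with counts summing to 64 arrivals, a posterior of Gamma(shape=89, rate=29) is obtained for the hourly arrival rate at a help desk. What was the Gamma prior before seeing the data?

Gamma(shape=25, rate=17)

Gamma–Poisson conjugacy: posterior shape = α + Σxᵢ, posterior rate = β + n.
So α = 89 − 64 = 25 and β = 29 − 12 = 17.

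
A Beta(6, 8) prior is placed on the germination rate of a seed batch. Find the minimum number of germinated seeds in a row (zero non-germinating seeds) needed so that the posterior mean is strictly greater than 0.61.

k = 7

After k germinated seeds and 0 non-germinating seeds the posterior is Beta(6+k, 8), with mean (6+k)/(6+8+k).
Set (6+k)/(14+k) > 0.61 and solve: k > (0.61·14 − 6)/(1 − 0.61) = 6.513.
The smallest integer exceeding 6.513 is 7.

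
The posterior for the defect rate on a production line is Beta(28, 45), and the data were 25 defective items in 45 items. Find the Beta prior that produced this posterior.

A Beta(a, b) prior with s successes and f failures in binomial data gives a Beta(a+s, b+f) posterior.
So a = 28 − 25 = 3 and b = 45 − 20 = 25.

Beta(3, 25)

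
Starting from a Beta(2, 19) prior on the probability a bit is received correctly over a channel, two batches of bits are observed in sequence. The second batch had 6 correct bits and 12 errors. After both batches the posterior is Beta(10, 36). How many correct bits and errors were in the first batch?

Because Beta–binomial updating is additive in the counts, the combined data contributed (α_post−α_prior, β_post−β_prior) successes and failures.
Total across both batches: 10−2=8 correct bits, 36−19=17 errors.
Subtract the second batch: 8−6=2 correct bits and 17−12=5 errors.

2 correct bits and 5 errors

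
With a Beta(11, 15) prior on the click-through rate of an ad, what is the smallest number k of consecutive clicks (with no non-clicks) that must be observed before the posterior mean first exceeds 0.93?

k = 189

After k clicks and 0 non-clicks the posterior is Beta(11+k, 15), with mean (11+k)/(11+15+k).
Set (11+k)/(26+k) > 0.93 and solve: k > (0.93·26 − 11)/(1 − 0.93) = 188.286.
The smallest integer exceeding 188.286 is 189.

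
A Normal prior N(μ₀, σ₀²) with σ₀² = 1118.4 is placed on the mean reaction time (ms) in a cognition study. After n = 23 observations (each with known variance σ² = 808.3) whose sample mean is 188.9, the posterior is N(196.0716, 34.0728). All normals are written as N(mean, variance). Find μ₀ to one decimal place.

μ₀ = 424.3

With known observation variance, the Normal–Normal posterior has precision τ_n = τ₀ + n/σ² and mean μ_n = (τ₀μ₀ + (n/σ²)x̄)/τ_n.
Here τ₀ = 1/1118.4 = 0.000894 and τ_data = 23/808.3 = 0.028455, so τ_n = 0.029349.
Rearranging for μ₀: μ₀ = (μ_n·τ_n − τ_data·x̄)/τ₀ = (196.0716·0.029349 − 0.028455·188.9) / 0.000894 = 0.379356/0.000894 ≈ 424.3.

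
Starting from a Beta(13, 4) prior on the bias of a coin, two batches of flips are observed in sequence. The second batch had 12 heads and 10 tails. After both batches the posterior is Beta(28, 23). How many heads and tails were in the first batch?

Sequential conjugate updates are equivalent to a single update on the pooled data, so total successes = posterior α − prior α and total failures = posterior β − prior β.
Total across both batches: 28−13=15 heads, 23−4=19 tails.
Subtract the second batch: 15−12=3 heads and 19−10=9 tails.

3 heads and 9 tails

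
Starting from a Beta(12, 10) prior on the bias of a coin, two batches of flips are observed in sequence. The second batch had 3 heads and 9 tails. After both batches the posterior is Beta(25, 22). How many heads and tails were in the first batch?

Because Beta–binomial updating is additive in the counts, the combined data contributed (α_post−α_prior, β_post−β_prior) successes and failures.
Total across both batches: 25−12=13 heads, 22−10=12 tails.
Subtract the second batch: 13−3=10 heads and 12−9=3 tails.

10 heads and 3 tails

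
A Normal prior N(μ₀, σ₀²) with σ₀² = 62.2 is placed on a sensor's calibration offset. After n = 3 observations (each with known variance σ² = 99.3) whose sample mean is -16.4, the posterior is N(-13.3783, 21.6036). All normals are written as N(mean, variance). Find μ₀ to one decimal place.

With known observation variance, the Normal–Normal posterior has precision τ_n = τ₀ + n/σ² and mean μ_n = (τ₀μ₀ + (n/σ²)x̄)/τ_n.
Here τ₀ = 1/62.2 = 0.016077 and τ_data = 3/99.3 = 0.030211, so τ_n = 0.046288.
Rearranging for μ₀: μ₀ = (μ_n·τ_n − τ_data·x̄)/τ₀ = (-13.3783·0.046288 − 0.030211·-16.4) / 0.016077 = -0.123794/0.016077 ≈ -7.7.

μ₀ = -7.7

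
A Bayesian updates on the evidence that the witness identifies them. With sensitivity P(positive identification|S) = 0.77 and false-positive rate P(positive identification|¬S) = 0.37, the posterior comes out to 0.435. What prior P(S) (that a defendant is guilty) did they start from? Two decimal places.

P(S) = 0.27

In odds form, posterior odds = prior odds × likelihood ratio, so prior odds = posterior odds ÷ LR.
Posterior odds = 0.435/(1−0.435) = 0.7699. LR = 0.77/0.37 = 2.0811.
Prior odds = 0.7699/2.0811 = 0.3699, so P(S) = 0.3699/(1+0.3699) ≈ 0.27.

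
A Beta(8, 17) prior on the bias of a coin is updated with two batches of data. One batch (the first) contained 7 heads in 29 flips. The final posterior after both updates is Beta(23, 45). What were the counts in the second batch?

8 heads and 6 tails

Sequential conjugate updates are equivalent to a single update on the pooled data, so total successes = posterior α − prior α and total failures = posterior β − prior β.
Total across both batches: 23−8=15 heads, 45−17=28 tails.
Subtract the first batch: 15−7=8 heads and 28−22=6 tails.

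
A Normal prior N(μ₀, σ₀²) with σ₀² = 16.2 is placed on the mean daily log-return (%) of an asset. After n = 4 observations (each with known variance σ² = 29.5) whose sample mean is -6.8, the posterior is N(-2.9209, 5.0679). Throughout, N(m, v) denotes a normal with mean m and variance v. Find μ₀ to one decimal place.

μ₀ = 5.6

With known observation variance, the Normal–Normal posterior has precision τ_n = τ₀ + n/σ² and mean μ_n = (τ₀μ₀ + (n/σ²)x̄)/τ_n.
Here τ₀ = 1/16.2 = 0.061728 and τ_data = 4/29.5 = 0.135593, so τ_n = 0.197321.
Rearranging for μ₀: μ₀ = (μ_n·τ_n − τ_data·x̄)/τ₀ = (-2.9209·0.197321 − 0.135593·-6.8) / 0.061728 = 0.345677/0.061728 ≈ 5.6.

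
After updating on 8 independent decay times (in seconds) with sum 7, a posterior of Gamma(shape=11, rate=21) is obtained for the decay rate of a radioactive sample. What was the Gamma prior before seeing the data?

Gamma(shape=3, rate=14)

For an exponential likelihood with a Gamma(α, β) prior on the rate, n observations with total T give posterior Gamma(α+n, β+T).
So α = 11 − 8 = 3 and β = 21 − 7 = 14.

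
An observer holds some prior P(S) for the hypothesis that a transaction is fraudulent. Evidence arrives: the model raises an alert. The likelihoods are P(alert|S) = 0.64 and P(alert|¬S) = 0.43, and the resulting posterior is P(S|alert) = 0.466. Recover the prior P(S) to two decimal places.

P(S) = 0.37

In odds form, posterior odds = prior odds × likelihood ratio, so prior odds = posterior odds ÷ LR.
Posterior odds = 0.466/(1−0.466) = 0.8727. LR = 0.64/0.43 = 1.4884.
Prior odds = 0.8727/1.4884 = 0.5863, so P(S) = 0.5863/(1+0.5863) ≈ 0.37.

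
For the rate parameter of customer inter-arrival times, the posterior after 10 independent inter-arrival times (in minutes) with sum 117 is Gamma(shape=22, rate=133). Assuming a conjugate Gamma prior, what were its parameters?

For an exponential likelihood with a Gamma(α, β) prior on the rate, n observations with total T give posterior Gamma(α+n, β+T).
So α = 22 − 10 = 12 and β = 133 − 117 = 16.

Gamma(shape=12, rate=16)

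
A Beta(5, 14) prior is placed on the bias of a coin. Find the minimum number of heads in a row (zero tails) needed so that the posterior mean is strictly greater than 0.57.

After k heads and 0 tails the posterior is Beta(5+k, 14), with mean (5+k)/(5+14+k).
Set (5+k)/(19+k) > 0.57 and solve: k > (0.57·19 − 5)/(1 − 0.57) = 13.558.
The smallest integer exceeding 13.558 is 14.

k = 14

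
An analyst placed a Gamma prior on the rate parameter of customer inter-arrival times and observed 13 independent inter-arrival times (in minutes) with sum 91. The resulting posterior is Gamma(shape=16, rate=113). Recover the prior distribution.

Gamma(shape=3, rate=22)

Gamma–exponential conjugacy: posterior shape = α + n, posterior rate = β + Σtᵢ.
So α = 16 − 13 = 3 and β = 113 − 91 = 22.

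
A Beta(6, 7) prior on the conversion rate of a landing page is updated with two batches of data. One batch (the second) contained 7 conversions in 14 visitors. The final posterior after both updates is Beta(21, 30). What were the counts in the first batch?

Because Beta–binomial updating is additive in the counts, the combined data contributed (α_post−α_prior, β_post−β_prior) successes and failures.
Total across both batches: 21−6=15 conversions, 30−7=23 bounces.
Subtract the second batch: 15−7=8 conversions and 23−7=16 bounces.

8 conversions and 16 bounces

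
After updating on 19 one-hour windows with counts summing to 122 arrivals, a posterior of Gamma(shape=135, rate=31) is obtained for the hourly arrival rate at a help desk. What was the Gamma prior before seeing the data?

A Gamma(α, β) prior (rate parametrization) on a Poisson rate with n observations summing to S gives posterior Gamma(α+S, β+n).
So α = 135 − 122 = 13 and β = 31 − 19 = 12.

Gamma(shape=13, rate=12)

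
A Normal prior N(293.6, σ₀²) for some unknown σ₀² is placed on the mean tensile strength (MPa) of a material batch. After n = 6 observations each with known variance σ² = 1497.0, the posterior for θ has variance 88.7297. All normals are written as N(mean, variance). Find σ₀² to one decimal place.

σ₀² = 137.7

Posterior precision equals prior precision plus data precision: 1/σ_n² = 1/σ₀² + n/σ².
So 1/σ₀² = 1/88.7297 − 6/1497.0 = 0.011270 − 0.004008 = 0.007262.
Hence σ₀² = 1/0.007262 ≈ 137.7.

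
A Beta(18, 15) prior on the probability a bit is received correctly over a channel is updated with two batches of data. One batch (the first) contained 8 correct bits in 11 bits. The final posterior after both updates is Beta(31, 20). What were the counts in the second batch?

5 correct bits and 2 errors

Sequential conjugate updates are equivalent to a single update on the pooled data, so total successes = posterior α − prior α and total failures = posterior β − prior β.
Total across both batches: 31−18=13 correct bits, 20−15=5 errors.
Subtract the first batch: 13−8=5 correct bits and 5−3=2 errors.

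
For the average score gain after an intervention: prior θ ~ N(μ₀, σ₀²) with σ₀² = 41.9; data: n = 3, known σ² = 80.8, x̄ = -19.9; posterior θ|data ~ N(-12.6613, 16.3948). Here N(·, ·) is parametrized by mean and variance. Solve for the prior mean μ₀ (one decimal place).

μ₀ = -1.4

The posterior mean is a precision-weighted average: μ_n = (τ₀μ₀ + τ_data·x̄)/(τ₀+τ_data), with τ₀=1/σ₀² and τ_data=n/σ².
Here τ₀ = 1/41.9 = 0.023866 and τ_data = 3/80.8 = 0.037129, so τ_n = 0.060995.
Rearranging for μ₀: μ₀ = (μ_n·τ_n − τ_data·x̄)/τ₀ = (-12.6613·0.060995 − 0.037129·-19.9) / 0.023866 = -0.033409/0.023866 ≈ -1.4.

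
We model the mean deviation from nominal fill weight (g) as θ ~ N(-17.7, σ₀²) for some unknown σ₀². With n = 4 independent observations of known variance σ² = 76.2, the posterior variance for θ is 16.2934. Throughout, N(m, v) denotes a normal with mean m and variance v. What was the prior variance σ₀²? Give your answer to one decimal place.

Posterior precision equals prior precision plus data precision: 1/σ_n² = 1/σ₀² + n/σ².
So 1/σ₀² = 1/16.2934 − 4/76.2 = 0.061375 − 0.052493 = 0.008882.
Hence σ₀² = 1/0.008882 ≈ 112.6.

σ₀² = 112.6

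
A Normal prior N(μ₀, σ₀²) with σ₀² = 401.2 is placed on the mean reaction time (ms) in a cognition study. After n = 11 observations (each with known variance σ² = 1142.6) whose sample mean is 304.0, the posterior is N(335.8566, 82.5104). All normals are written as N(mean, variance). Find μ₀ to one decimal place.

μ₀ = 458.9

With known observation variance, the Normal–Normal posterior has precision τ_n = τ₀ + n/σ² and mean μ_n = (τ₀μ₀ + (n/σ²)x̄)/τ_n.
Here τ₀ = 1/401.2 = 0.002493 and τ_data = 11/1142.6 = 0.009627, so τ_n = 0.012120.
Rearranging for μ₀: μ₀ = (μ_n·τ_n − τ_data·x̄)/τ₀ = (335.8566·0.012120 − 0.009627·304.0) / 0.002493 = 1.143974/0.002493 ≈ 458.9.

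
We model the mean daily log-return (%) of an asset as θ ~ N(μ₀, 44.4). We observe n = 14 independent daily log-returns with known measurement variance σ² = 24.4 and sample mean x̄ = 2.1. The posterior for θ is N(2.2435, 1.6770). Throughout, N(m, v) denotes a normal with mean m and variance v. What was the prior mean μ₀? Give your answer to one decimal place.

μ₀ = 5.9

The posterior mean is a precision-weighted average: μ_n = (τ₀μ₀ + τ_data·x̄)/(τ₀+τ_data), with τ₀=1/σ₀² and τ_data=n/σ².
Here τ₀ = 1/44.4 = 0.022523 and τ_data = 14/24.4 = 0.573770, so τ_n = 0.596293.
Rearranging for μ₀: μ₀ = (μ_n·τ_n − τ_data·x̄)/τ₀ = (2.2435·0.596293 − 0.573770·2.1) / 0.022523 = 0.132866/0.022523 ≈ 5.9.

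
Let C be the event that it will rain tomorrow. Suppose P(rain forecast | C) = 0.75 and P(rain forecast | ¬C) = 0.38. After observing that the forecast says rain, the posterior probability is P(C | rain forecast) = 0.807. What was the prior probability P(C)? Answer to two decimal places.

In odds form, posterior odds = prior odds × likelihood ratio, so prior odds = posterior odds ÷ LR.
Posterior odds = 0.807/(1−0.807) = 4.1813. LR = 0.75/0.38 = 1.9737.
Prior odds = 4.1813/1.9737 = 2.1185, so P(C) = 2.1185/(1+2.1185) ≈ 0.68.

P(C) = 0.68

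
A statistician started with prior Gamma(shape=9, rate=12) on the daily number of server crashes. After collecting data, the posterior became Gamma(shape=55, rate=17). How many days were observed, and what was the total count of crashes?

Gamma–Poisson conjugacy: posterior shape = α + Σxᵢ, posterior rate = β + n.
Matching: Σxᵢ = 55 − 9 = 46 and n = 17 − 12 = 5.

n = 5 days with total 46 crashes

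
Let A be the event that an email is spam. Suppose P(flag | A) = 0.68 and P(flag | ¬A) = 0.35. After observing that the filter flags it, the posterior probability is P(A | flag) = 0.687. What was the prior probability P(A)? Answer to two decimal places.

Bayes' rule in odds form gives O(A|E) = O(A)·[P(E|A)/P(E|¬A)], hence O(A) = O(A|E)/LR.
Posterior odds = 0.687/(1−0.687) = 2.1949. LR = 0.68/0.35 = 1.9429.
Prior odds = 2.1949/1.9429 = 1.1297, so P(A) = 1.1297/(1+1.1297) ≈ 0.53.

P(A) = 0.53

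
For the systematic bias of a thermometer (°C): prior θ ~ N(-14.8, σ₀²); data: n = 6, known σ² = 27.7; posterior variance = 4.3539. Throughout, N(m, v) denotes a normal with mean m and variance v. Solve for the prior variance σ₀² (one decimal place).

σ₀² = 76.5

For the Normal–Normal model with known σ², precisions add: τ_n = τ₀ + n/σ².
So 1/σ₀² = 1/4.3539 − 6/27.7 = 0.229679 − 0.216606 = 0.013073.
Hence σ₀² = 1/0.013073 ≈ 76.5.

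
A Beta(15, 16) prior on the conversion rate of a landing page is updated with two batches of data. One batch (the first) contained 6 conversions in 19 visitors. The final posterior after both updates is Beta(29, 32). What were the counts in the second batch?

8 conversions and 3 bounces

Because Beta–binomial updating is additive in the counts, the combined data contributed (α_post−α_prior, β_post−β_prior) successes and failures.
Total across both batches: 29−15=14 conversions, 32−16=16 bounces.
Subtract the first batch: 14−6=8 conversions and 16−13=3 bounces.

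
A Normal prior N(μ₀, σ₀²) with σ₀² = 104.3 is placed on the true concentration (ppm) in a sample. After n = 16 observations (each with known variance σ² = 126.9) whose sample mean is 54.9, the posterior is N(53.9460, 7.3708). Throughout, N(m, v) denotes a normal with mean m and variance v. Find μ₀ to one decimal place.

The posterior mean is a precision-weighted average: μ_n = (τ₀μ₀ + τ_data·x̄)/(τ₀+τ_data), with τ₀=1/σ₀² and τ_data=n/σ².
Here τ₀ = 1/104.3 = 0.009588 and τ_data = 16/126.9 = 0.126084, so τ_n = 0.135672.
Rearranging for μ₀: μ₀ = (μ_n·τ_n − τ_data·x̄)/τ₀ = (53.9460·0.135672 − 0.126084·54.9) / 0.009588 = 0.396950/0.009588 ≈ 41.4.

μ₀ = 41.4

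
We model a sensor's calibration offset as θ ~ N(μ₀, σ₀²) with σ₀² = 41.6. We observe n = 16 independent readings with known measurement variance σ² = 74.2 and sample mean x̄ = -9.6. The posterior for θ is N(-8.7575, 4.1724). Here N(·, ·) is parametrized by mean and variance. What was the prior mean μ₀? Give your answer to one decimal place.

The posterior mean is a precision-weighted average: μ_n = (τ₀μ₀ + τ_data·x̄)/(τ₀+τ_data), with τ₀=1/σ₀² and τ_data=n/σ².
Here τ₀ = 1/41.6 = 0.024038 and τ_data = 16/74.2 = 0.215633, so τ_n = 0.239671.
Rearranging for μ₀: μ₀ = (μ_n·τ_n − τ_data·x̄)/τ₀ = (-8.7575·0.239671 − 0.215633·-9.6) / 0.024038 = -0.028842/0.024038 ≈ -1.2.

μ₀ = -1.2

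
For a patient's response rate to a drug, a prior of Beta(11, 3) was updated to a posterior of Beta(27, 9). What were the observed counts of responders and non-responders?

16 responders and 6 non-responders

A Beta(a, b) prior with s successes and f failures in binomial data gives a Beta(a+s, b+f) posterior.
Match parameters: s=27−11=16, f=9−3=6.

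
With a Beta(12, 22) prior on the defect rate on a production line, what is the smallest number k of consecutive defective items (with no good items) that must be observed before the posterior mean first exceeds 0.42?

After k defective items and 0 good items the posterior is Beta(12+k, 22), with mean (12+k)/(12+22+k).
Set (12+k)/(34+k) > 0.42 and solve: k > (0.42·34 − 12)/(1 − 0.42) = 3.931.
The smallest integer exceeding 3.931 is 4, and checking k=4: (16)/(38) = 0.4211 > 0.42.

k = 4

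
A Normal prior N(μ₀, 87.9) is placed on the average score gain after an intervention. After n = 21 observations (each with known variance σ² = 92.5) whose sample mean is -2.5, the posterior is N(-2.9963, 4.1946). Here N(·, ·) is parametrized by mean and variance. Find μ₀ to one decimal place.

μ₀ = -12.9

The posterior mean is a precision-weighted average: μ_n = (τ₀μ₀ + τ_data·x̄)/(τ₀+τ_data), with τ₀=1/σ₀² and τ_data=n/σ².
Here τ₀ = 1/87.9 = 0.011377 and τ_data = 21/92.5 = 0.227027, so τ_n = 0.238404.
Rearranging for μ₀: μ₀ = (μ_n·τ_n − τ_data·x̄)/τ₀ = (-2.9963·0.238404 − 0.227027·-2.5) / 0.011377 = -0.146762/0.011377 ≈ -12.9.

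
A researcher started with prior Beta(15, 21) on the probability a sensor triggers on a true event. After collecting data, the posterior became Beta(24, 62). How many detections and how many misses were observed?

Beta is conjugate to the binomial likelihood: posterior = Beta(a+s, b+f).
Match parameters: s=24−15=9, f=62−21=41.

9 detections and 41 misses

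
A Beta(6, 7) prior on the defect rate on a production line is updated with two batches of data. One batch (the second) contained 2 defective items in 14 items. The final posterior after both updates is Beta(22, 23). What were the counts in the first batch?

14 defective items and 4 good items

Sequential conjugate updates are equivalent to a single update on the pooled data, so total successes = posterior α − prior α and total failures = posterior β − prior β.
Total across both batches: 22−6=16 defective items, 23−7=16 good items.
Subtract the second batch: 16−2=14 defective items and 16−12=4 good items.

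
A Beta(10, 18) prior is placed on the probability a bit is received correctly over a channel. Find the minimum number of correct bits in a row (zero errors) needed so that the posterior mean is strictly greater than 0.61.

After k correct bits and 0 errors the posterior is Beta(10+k, 18), with mean (10+k)/(10+18+k).
Set (10+k)/(28+k) > 0.61 and solve: k > (0.61·28 − 10)/(1 − 0.61) = 18.154.
The smallest integer exceeding 18.154 is 19, and checking k=19: (29)/(47) = 0.6170 > 0.61.

k = 19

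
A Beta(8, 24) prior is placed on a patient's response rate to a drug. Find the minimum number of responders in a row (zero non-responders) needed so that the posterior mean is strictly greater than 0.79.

After k responders and 0 non-responders the posterior is Beta(8+k, 24), with mean (8+k)/(8+24+k).
Set (8+k)/(32+k) > 0.79 and solve: k > (0.79·32 − 8)/(1 − 0.79) = 82.286.
The smallest integer exceeding 82.286 is 83.

k = 83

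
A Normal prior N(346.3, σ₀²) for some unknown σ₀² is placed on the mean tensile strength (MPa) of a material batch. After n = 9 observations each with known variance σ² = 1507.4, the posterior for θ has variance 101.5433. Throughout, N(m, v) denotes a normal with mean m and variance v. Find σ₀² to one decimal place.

Posterior precision equals prior precision plus data precision: 1/σ_n² = 1/σ₀² + n/σ².
So 1/σ₀² = 1/101.5433 − 9/1507.4 = 0.009848 − 0.005971 = 0.003877.
Hence σ₀² = 1/0.003877 ≈ 257.9.

σ₀² = 257.9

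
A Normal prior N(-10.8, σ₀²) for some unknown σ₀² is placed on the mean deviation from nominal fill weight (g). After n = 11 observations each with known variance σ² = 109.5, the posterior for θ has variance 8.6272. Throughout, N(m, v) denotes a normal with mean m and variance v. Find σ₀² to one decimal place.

σ₀² = 64.7

Posterior precision equals prior precision plus data precision: 1/σ_n² = 1/σ₀² + n/σ².
So 1/σ₀² = 1/8.6272 − 11/109.5 = 0.115912 − 0.100457 = 0.015455.
Hence σ₀² = 1/0.015455 ≈ 64.7.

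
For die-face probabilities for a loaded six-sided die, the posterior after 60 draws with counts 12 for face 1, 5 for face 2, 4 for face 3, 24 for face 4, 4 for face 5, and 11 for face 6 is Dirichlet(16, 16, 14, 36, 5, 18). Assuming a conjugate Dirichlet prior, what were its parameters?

For a Dirichlet(α) prior with multinomial counts c, the posterior is Dirichlet(α + c) componentwise.
Subtract each count from the matching posterior parameter: 16−12=4, 16−5=11, 14−4=10, 36−24=12, 5−4=1, 18−11=7.

Dirichlet(4, 11, 10, 12, 1, 7)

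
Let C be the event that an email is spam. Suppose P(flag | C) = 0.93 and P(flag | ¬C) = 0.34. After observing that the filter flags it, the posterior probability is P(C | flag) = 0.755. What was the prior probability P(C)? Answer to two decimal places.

Bayes' rule in odds form gives O(C|E) = O(C)·[P(E|C)/P(E|¬C)], hence O(C) = O(C|E)/LR.
Posterior odds = 0.755/(1−0.755) = 3.0816. LR = 0.93/0.34 = 2.7353.
Prior odds = 3.0816/2.7353 = 1.1266, so P(C) = 1.1266/(1+1.1266) ≈ 0.53.

P(C) = 0.53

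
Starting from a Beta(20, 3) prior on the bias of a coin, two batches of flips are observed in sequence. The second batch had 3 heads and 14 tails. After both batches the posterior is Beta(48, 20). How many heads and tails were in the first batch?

Because Beta–binomial updating is additive in the counts, the combined data contributed (α_post−α_prior, β_post−β_prior) successes and failures.
Total across both batches: 48−20=28 heads, 20−3=17 tails.
Subtract the second batch: 28−3=25 heads and 17−14=3 tails.

25 heads and 3 tails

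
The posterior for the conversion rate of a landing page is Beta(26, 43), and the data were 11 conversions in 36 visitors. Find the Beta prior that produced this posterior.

A Beta(a, b) prior with s successes and f failures in binomial data gives a Beta(a+s, b+f) posterior.
Subtract the data counts: 26−11=15, 43−25=18.

Beta(15, 18)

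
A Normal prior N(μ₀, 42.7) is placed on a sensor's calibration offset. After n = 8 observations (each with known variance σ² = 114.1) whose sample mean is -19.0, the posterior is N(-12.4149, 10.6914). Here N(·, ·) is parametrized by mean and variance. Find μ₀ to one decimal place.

The posterior mean is a precision-weighted average: μ_n = (τ₀μ₀ + τ_data·x̄)/(τ₀+τ_data), with τ₀=1/σ₀² and τ_data=n/σ².
Here τ₀ = 1/42.7 = 0.023419 and τ_data = 8/114.1 = 0.070114, so τ_n = 0.093533.
Rearranging for μ₀: μ₀ = (μ_n·τ_n − τ_data·x̄)/τ₀ = (-12.4149·0.093533 − 0.070114·-19.0) / 0.023419 = 0.170963/0.023419 ≈ 7.3.

μ₀ = 7.3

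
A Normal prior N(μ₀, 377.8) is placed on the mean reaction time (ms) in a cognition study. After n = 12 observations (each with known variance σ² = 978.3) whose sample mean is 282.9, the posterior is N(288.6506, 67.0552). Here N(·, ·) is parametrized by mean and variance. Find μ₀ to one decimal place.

μ₀ = 315.3

With known observation variance, the Normal–Normal posterior has precision τ_n = τ₀ + n/σ² and mean μ_n = (τ₀μ₀ + (n/σ²)x̄)/τ_n.
Here τ₀ = 1/377.8 = 0.002647 and τ_data = 12/978.3 = 0.012266, so τ_n = 0.014913.
Rearranging for μ₀: μ₀ = (μ_n·τ_n − τ_data·x̄)/τ₀ = (288.6506·0.014913 − 0.012266·282.9) / 0.002647 = 0.834595/0.002647 ≈ 315.3.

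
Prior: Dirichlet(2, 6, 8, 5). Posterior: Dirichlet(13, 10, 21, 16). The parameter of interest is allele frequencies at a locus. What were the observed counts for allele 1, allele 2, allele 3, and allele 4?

For a Dirichlet(α) prior with multinomial counts c, the posterior is Dirichlet(α + c) componentwise.
Counts are posterior − prior componentwise: 13−2=11, 10−6=4, 21−8=13, 16−5=11.

counts (11, 4, 13, 11)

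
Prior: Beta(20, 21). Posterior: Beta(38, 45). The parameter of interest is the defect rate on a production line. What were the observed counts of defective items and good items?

Beta is conjugate to the binomial likelihood: posterior = Beta(a+s, b+f).
So s = 38 − 20 = 18 and f = 45 − 21 = 24.

18 defective items and 24 good items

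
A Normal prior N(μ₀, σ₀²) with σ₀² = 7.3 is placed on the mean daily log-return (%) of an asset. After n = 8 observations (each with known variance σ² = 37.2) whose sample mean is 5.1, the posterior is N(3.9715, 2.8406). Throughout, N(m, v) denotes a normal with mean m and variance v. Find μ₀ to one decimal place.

The posterior mean is a precision-weighted average: μ_n = (τ₀μ₀ + τ_data·x̄)/(τ₀+τ_data), with τ₀=1/σ₀² and τ_data=n/σ².
Here τ₀ = 1/7.3 = 0.136986 and τ_data = 8/37.2 = 0.215054, so τ_n = 0.352040.
Rearranging for μ₀: μ₀ = (μ_n·τ_n − τ_data·x̄)/τ₀ = (3.9715·0.352040 − 0.215054·5.1) / 0.136986 = 0.301351/0.136986 ≈ 2.2.

μ₀ = 2.2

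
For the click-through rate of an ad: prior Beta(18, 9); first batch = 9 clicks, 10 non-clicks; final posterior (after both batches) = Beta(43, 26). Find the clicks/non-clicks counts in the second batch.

Because Beta–binomial updating is additive in the counts, the combined data contributed (α_post−α_prior, β_post−β_prior) successes and failures.
Total across both batches: 43−18=25 clicks, 26−9=17 non-clicks.
Subtract the first batch: 25−9=16 clicks and 17−10=7 non-clicks.

16 clicks and 7 non-clicks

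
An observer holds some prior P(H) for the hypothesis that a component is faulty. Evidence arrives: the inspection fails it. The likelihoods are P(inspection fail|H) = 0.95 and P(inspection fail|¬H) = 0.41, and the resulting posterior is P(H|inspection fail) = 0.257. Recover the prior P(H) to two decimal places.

Bayes' rule in odds form gives O(H|E) = O(H)·[P(E|H)/P(E|¬H)], hence O(H) = O(H|E)/LR.
Posterior odds = 0.257/(1−0.257) = 0.3459. LR = 0.95/0.41 = 2.3171.
Prior odds = 0.3459/2.3171 = 0.1493, so P(H) = 0.1493/(1+0.1493) ≈ 0.13.

P(H) = 0.13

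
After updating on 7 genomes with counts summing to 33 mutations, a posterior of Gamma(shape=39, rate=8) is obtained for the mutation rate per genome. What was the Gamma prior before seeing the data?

Gamma(shape=6, rate=1)

A Gamma(α, β) prior (rate parametrization) on a Poisson rate with n observations summing to S gives posterior Gamma(α+S, β+n).
So α = 39 − 33 = 6 and β = 8 − 7 = 1.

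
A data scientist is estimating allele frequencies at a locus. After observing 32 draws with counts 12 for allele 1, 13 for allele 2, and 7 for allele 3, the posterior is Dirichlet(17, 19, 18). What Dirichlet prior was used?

Dirichlet(5, 6, 11)

For a Dirichlet(α) prior with multinomial counts c, the posterior is Dirichlet(α + c) componentwise.
Subtract each count from the matching posterior parameter: 17−12=5, 19−13=6, 18−7=11.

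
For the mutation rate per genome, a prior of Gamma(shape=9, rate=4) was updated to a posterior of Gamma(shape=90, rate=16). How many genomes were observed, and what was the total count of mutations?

Gamma–Poisson conjugacy: posterior shape = α + Σxᵢ, posterior rate = β + n.
Matching: Σxᵢ = 90 − 9 = 81 and n = 16 − 4 = 12.

n = 12 genomes with total 81 mutations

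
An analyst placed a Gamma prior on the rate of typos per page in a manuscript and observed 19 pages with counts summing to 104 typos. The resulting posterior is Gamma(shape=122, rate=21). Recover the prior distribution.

Gamma–Poisson conjugacy: posterior shape = α + Σxᵢ, posterior rate = β + n.
So α = 122 − 104 = 18 and β = 21 − 19 = 2.

Gamma(shape=18, rate=2)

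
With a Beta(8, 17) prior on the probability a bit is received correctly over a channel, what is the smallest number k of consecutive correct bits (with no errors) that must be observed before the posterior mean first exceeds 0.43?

k = 5

After k correct bits and 0 errors the posterior is Beta(8+k, 17), with mean (8+k)/(8+17+k).
Set (8+k)/(25+k) > 0.43 and solve: k > (0.43·25 − 8)/(1 − 0.43) = 4.825.
The smallest integer exceeding 4.825 is 5, and checking k=5: (13)/(30) = 0.4333 > 0.43.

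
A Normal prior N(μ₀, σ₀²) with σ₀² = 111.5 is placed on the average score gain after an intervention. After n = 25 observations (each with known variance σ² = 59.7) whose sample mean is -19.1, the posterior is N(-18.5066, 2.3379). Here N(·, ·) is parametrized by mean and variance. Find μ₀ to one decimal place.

With known observation variance, the Normal–Normal posterior has precision τ_n = τ₀ + n/σ² and mean μ_n = (τ₀μ₀ + (n/σ²)x̄)/τ_n.
Here τ₀ = 1/111.5 = 0.008969 and τ_data = 25/59.7 = 0.418760, so τ_n = 0.427729.
Rearranging for μ₀: μ₀ = (μ_n·τ_n − τ_data·x̄)/τ₀ = (-18.5066·0.427729 − 0.418760·-19.1) / 0.008969 = 0.082506/0.008969 ≈ 9.2.

μ₀ = 9.2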